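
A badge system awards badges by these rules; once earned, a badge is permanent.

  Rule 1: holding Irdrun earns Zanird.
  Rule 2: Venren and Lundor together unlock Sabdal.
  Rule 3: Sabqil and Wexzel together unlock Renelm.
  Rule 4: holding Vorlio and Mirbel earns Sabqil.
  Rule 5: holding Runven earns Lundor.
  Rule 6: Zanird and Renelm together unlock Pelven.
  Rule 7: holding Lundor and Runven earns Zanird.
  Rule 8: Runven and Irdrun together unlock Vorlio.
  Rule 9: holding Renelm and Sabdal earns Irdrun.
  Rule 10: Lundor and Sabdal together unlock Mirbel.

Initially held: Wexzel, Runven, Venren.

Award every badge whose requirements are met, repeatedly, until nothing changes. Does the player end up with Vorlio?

No

Vorlio would need Runven and Irdrun (Rule 8), but Irdrun is never earned.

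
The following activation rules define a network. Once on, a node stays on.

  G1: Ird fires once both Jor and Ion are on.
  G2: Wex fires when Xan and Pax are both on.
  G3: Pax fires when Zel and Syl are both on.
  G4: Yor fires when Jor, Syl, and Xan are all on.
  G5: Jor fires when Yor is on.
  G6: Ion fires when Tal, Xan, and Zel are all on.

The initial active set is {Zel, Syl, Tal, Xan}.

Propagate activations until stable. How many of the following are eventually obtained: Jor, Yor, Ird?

Jor would need Yor (G5), but Yor never turns on.
Yor would need Jor, Syl, and Xan (G4), but Jor never turns on.
Ird would need Jor and Ion (G1), but Jor never turns on.
None of the 3 are reached.

0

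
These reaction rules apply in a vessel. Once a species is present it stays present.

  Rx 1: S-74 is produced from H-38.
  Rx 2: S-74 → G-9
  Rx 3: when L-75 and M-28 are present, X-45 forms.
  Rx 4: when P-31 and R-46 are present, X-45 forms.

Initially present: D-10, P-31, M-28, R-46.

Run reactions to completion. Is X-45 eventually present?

P-31 and R-46 present → X-45 forms (Rx 4).

Yes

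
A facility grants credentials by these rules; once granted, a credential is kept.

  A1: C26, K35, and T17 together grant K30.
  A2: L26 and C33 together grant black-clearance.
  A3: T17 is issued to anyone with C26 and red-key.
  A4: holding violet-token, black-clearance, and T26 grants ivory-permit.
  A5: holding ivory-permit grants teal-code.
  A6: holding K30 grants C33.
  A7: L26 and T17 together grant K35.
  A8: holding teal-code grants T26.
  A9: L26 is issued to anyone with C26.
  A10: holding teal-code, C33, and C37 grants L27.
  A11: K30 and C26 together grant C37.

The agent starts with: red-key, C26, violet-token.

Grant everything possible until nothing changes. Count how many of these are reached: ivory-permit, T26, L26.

Holding C26 grants L26 (A9).
ivory-permit would need violet-token, black-clearance, and T26 (A4), but T26 is never granted.
T26 would need teal-code (A8), but teal-code is never granted.
L26: reached.
Reached: L26 — 1 of the 3.

1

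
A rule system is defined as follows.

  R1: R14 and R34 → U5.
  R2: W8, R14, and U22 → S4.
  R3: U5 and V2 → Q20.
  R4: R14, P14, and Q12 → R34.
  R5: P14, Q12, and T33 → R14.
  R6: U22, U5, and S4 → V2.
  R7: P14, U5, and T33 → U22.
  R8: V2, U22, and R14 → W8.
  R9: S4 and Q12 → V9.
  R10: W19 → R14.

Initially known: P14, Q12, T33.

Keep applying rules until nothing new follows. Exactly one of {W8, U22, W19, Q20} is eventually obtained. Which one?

U22

P14, Q12, and T33 hold, so R14 follows (R5).
From R14, P14, and Q12, R4 gives R34.
From R14 and R34, R1 gives U5.
P14, U5, and T33 hold, so U22 follows (R7).
No rule produces W19, and it is not given. W8 would need V2, U22, and R14 (R8), but V2 is never established. Q20 would need U5 and V2 (R3), but V2 is never established.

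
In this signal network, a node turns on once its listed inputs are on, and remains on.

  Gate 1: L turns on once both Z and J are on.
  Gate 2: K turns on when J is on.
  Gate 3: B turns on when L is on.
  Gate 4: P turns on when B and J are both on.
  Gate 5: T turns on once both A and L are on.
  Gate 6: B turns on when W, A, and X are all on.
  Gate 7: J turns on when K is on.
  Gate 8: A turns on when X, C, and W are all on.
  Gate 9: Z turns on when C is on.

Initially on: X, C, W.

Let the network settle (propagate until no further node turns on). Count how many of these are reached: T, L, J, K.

0

T would need A and L (Gate 5), but L never turns on.
L would need Z and J (Gate 1), but J never turns on.
J would need K (Gate 7), but K never turns on.
K would need J (Gate 2), but J never turns on.
None of the 4 are reached.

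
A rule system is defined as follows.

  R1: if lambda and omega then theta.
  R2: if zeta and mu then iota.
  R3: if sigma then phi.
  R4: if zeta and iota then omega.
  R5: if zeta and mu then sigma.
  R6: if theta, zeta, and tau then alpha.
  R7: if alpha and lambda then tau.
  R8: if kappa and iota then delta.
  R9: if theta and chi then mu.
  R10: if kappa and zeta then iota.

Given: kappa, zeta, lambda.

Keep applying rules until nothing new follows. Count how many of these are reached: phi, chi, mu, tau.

phi would need sigma (R3), but sigma is never established.
No rule produces chi, and it is not given.
mu would need theta and chi (R9), but chi is never established.
tau would need alpha and lambda (R7), but alpha is never established.
None of the 4 are reached.

0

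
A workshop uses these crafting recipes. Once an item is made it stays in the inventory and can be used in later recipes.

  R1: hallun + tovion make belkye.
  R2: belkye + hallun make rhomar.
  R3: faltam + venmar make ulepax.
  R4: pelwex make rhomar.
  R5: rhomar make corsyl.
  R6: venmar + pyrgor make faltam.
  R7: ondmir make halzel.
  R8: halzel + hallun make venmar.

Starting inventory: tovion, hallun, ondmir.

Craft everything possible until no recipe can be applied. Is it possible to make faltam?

No

faltam would need venmar and pyrgor (R6), but pyrgor is never obtained.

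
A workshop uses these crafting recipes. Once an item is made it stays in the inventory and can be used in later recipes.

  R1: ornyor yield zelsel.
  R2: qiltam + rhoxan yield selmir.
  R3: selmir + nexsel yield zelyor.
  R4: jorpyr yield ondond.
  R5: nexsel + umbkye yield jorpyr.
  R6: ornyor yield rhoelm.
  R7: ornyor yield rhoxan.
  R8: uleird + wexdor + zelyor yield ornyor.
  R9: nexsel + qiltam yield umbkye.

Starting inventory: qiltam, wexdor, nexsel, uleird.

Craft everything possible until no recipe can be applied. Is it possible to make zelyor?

zelyor would need selmir and nexsel (R3), but selmir is never obtained.

No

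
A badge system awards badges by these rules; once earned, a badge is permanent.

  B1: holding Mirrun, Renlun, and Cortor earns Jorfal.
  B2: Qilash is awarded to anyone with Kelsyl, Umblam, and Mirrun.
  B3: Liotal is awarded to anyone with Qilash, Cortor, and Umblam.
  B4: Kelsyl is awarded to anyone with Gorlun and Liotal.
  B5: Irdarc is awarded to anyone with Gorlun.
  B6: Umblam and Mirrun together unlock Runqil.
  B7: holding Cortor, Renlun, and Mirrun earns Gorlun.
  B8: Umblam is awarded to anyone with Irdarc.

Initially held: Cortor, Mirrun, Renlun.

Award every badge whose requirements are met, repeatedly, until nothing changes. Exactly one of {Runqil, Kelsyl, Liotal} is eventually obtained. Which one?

With Cortor, Renlun, and Mirrun, Gorlun is earned (B7).
With Gorlun, Irdarc is earned (B5).
With Irdarc, Umblam is earned (B8).
With Umblam and Mirrun, Runqil is earned (B6).
Kelsyl would need Gorlun and Liotal (B4), but Liotal is never earned. Liotal would need Qilash, Cortor, and Umblam (B3), but Qilash is never earned.

Runqil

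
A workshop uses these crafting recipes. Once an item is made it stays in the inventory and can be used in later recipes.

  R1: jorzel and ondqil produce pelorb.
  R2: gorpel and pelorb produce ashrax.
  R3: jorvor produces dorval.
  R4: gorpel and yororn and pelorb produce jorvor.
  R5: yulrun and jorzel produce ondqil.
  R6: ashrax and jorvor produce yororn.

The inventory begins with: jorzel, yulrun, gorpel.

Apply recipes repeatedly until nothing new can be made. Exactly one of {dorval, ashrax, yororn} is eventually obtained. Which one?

ashrax

yulrun and jorzel → ondqil (R5).
jorzel and ondqil → pelorb (R1).
Using R2, gorpel and pelorb make ashrax.
yororn would need ashrax and jorvor (R6), but jorvor is never obtained. dorval would need jorvor (R3), but jorvor is never obtained.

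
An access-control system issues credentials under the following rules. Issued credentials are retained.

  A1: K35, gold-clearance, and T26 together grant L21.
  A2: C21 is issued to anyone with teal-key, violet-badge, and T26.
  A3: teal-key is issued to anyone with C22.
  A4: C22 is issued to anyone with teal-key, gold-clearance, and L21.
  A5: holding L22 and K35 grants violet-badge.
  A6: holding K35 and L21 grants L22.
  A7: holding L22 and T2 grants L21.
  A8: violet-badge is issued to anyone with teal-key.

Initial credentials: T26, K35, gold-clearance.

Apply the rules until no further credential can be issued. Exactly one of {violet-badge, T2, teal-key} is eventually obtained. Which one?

violet-badge

Holding K35, gold-clearance, and T26 grants L21 (A1).
Holding K35 and L21 grants L22 (A6).
Holding L22 and K35 grants violet-badge (A5).
teal-key would need C22 (A3), but C22 is never granted. No rule produces T2, and it is not given.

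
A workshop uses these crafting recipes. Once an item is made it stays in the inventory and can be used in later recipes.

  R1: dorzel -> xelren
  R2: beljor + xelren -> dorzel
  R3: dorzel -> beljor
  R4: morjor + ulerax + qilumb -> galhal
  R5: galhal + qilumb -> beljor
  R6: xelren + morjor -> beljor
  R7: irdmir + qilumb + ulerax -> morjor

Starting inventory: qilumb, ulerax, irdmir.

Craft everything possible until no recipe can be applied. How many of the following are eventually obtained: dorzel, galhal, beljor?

Using R7, irdmir, qilumb, and ulerax make morjor.
Using R4, morjor, ulerax, and qilumb make galhal.
galhal + qilumb -> beljor (R5).
dorzel would need beljor and xelren (R2), but xelren is never obtained.
galhal: reached.
beljor: reached.
Reached: galhal and beljor — 2 of the 3.

2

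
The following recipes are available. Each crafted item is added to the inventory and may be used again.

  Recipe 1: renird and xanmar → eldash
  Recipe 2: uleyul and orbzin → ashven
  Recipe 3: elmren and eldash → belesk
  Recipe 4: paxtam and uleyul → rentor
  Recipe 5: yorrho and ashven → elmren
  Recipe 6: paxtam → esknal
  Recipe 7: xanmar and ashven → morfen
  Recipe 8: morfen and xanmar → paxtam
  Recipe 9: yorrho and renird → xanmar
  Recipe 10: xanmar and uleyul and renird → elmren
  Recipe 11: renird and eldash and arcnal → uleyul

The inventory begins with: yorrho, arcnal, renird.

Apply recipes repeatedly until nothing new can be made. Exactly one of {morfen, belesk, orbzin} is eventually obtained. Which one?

Using Recipe 9, yorrho and renird make xanmar.
renird and xanmar → eldash (Recipe 1).
Using Recipe 11, renird, eldash, and arcnal make uleyul.
Using Recipe 10, xanmar, uleyul, and renird make elmren.
Using Recipe 3, elmren and eldash make belesk.
morfen would need xanmar and ashven (Recipe 7), but ashven is never obtained. No rule produces orbzin, and it is not given.

belesk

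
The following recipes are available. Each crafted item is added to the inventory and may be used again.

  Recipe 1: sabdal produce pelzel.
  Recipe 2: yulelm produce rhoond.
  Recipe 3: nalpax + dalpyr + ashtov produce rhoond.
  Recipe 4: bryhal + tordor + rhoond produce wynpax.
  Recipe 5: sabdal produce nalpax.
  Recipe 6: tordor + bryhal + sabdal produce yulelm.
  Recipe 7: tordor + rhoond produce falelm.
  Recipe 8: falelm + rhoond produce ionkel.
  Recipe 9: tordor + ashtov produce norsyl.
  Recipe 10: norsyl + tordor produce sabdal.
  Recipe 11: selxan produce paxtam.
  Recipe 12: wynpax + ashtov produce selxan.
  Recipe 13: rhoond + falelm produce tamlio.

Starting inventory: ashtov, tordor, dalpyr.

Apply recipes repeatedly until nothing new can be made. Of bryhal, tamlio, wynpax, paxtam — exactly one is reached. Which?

Using Recipe 9, tordor and ashtov make norsyl.
Using Recipe 10, norsyl and tordor make sabdal.
sabdal → nalpax (Recipe 5).
nalpax + dalpyr + ashtov → rhoond (Recipe 3).
tordor + rhoond → falelm (Recipe 7).
rhoond + falelm → tamlio (Recipe 13).
wynpax would need bryhal, tordor, and rhoond (Recipe 4), but bryhal is never obtained. No rule produces bryhal, and it is not given. paxtam would need selxan (Recipe 11), but selxan is never obtained.

tamlio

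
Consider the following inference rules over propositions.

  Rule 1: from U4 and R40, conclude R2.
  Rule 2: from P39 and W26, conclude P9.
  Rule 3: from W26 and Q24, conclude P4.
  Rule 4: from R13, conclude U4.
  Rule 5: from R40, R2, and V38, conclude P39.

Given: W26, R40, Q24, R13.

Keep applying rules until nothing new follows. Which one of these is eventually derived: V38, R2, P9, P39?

R2

R13 holds, so U4 follows (Rule 4).
U4 and R40 hold, so R2 follows (Rule 1).
P9 would need P39 and W26 (Rule 2), but P39 is never established. No rule produces V38, and it is not given. P39 would need R40, R2, and V38 (Rule 5), but V38 is never established.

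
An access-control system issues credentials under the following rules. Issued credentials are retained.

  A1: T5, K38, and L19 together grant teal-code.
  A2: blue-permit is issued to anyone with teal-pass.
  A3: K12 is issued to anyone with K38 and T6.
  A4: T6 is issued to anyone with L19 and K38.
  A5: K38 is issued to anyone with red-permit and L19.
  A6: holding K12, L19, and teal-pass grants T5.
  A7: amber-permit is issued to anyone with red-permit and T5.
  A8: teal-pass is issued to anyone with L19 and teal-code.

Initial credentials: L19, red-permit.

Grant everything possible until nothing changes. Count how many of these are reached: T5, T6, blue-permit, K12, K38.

3

Holding red-permit and L19 grants K38 (A5).
Holding L19 and K38 grants T6 (A4).
Holding K38 and T6 grants K12 (A3).
T5 would need K12, L19, and teal-pass (A6), but teal-pass is never granted.
T6: reached.
blue-permit would need teal-pass (A2), but teal-pass is never granted.
K12: reached.
K38: reached.
Reached: T6, K12, and K38 — 3 of the 5.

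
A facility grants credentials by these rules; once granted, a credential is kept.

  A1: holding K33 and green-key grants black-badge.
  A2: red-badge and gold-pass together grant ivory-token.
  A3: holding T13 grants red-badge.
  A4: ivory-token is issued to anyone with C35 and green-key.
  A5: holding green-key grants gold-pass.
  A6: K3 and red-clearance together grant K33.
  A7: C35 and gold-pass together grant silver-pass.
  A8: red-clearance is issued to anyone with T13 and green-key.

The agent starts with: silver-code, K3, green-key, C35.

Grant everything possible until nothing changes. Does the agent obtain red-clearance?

red-clearance would need T13 and green-key (A8), but T13 is never granted.

No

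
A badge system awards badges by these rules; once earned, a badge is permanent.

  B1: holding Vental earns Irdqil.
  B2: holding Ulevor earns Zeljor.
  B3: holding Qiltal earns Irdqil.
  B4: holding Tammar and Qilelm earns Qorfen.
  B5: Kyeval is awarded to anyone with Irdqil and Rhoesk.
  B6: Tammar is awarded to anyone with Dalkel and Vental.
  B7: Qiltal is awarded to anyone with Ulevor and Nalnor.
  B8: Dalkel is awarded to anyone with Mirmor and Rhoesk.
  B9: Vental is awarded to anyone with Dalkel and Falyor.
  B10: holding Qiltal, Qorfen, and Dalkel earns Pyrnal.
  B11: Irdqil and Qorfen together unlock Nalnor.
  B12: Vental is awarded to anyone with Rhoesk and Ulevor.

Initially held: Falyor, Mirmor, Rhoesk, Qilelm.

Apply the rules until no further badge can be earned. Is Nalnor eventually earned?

With Mirmor and Rhoesk, Dalkel is earned (B8).
With Dalkel and Falyor, Vental is earned (B9).
With Dalkel and Vental, Tammar is earned (B6).
With Vental, Irdqil is earned (B1).
With Tammar and Qilelm, Qorfen is earned (B4).
With Irdqil and Qorfen, Nalnor is earned (B11).

Yes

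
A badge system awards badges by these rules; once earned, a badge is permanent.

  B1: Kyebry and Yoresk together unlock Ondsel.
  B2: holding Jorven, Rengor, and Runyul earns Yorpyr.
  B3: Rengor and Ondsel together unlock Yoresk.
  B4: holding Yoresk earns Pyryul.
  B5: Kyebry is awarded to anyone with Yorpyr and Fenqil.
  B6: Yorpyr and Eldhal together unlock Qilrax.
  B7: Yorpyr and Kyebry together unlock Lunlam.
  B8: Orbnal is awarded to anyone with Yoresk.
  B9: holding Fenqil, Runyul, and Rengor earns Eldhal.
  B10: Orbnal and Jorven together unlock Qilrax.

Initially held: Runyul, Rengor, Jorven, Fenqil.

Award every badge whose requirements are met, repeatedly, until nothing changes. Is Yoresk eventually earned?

Yoresk would need Rengor and Ondsel (B3), but Ondsel is never earned.

No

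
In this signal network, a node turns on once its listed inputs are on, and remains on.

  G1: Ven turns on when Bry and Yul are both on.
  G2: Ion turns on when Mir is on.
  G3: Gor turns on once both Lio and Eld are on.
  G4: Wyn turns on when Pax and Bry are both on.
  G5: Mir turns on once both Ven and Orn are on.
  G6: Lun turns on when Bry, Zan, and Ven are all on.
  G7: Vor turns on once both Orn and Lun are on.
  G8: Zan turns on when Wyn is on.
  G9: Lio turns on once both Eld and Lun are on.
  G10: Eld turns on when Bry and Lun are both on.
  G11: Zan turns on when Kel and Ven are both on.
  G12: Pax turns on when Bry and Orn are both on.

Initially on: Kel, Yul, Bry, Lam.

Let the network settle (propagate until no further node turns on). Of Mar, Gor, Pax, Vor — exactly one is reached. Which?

Bry and Yul are on, so Ven turns on (G1).
G11: Kel and Ven on → Zan on.
G6: Bry, Zan, and Ven on → Lun on.
G10: Bry and Lun on → Eld on.
Eld and Lun are on, so Lio turns on (G9).
Lio and Eld are on, so Gor turns on (G3).
Pax would need Bry and Orn (G12), but Orn never turns on. No rule produces Mar, and it is not given. Vor would need Orn and Lun (G7), but Orn never turns on.

Gor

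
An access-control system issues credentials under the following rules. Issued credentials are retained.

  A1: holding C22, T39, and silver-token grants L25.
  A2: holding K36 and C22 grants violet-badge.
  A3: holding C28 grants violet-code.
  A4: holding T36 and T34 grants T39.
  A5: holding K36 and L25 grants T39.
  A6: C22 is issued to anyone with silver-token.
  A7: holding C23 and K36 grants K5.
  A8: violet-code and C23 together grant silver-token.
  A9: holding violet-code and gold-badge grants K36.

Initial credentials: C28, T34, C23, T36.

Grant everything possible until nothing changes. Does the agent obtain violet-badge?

No

violet-badge would need K36 and C22 (A2), but K36 is never granted.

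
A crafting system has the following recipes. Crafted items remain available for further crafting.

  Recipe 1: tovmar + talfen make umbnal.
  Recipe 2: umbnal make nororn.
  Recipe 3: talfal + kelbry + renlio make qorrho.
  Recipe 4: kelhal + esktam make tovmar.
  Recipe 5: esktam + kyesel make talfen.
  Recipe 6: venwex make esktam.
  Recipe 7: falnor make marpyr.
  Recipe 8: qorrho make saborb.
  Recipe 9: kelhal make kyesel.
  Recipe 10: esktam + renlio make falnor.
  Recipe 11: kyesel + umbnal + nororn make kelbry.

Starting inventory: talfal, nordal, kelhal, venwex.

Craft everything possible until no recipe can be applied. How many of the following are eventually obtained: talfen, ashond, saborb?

Using Recipe 6, venwex makes esktam.
Using Recipe 9, kelhal makes kyesel.
esktam + kyesel → talfen (Recipe 5).
talfen: reached.
No rule produces ashond, and it is not given.
saborb would need qorrho (Recipe 8), but qorrho is never obtained.
Reached: talfen — 1 of the 3.

1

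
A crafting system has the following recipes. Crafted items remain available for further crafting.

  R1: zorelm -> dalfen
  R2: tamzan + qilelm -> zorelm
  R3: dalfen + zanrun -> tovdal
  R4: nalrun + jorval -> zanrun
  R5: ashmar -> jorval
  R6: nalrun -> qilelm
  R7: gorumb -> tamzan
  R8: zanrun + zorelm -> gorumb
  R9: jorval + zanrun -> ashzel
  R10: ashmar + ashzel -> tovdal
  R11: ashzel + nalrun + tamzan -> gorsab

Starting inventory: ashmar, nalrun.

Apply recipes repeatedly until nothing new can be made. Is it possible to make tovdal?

Yes

Using R5, ashmar makes jorval.
Using R4, nalrun and jorval make zanrun.
jorval + zanrun -> ashzel (R9).
ashmar + ashzel -> tovdal (R10).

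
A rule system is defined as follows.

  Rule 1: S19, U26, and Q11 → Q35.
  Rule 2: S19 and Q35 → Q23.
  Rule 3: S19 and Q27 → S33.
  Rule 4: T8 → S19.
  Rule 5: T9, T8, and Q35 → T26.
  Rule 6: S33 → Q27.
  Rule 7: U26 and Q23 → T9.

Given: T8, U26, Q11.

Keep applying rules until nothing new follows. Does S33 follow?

No

S33 would need S19 and Q27 (Rule 3), but Q27 is never established.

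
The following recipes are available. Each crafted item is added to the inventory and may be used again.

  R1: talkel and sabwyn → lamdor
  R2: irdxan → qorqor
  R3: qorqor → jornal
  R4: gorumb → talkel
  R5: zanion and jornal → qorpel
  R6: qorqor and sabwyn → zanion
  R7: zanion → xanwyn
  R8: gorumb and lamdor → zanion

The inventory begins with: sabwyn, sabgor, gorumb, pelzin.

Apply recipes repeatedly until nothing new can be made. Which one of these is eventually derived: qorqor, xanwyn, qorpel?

xanwyn

gorumb → talkel (R4).
Using R1, talkel and sabwyn make lamdor.
gorumb and lamdor → zanion (R8).
zanion → xanwyn (R7).
qorqor would need irdxan (R2), but irdxan is never obtained. qorpel would need zanion and jornal (R5), but jornal is never obtained.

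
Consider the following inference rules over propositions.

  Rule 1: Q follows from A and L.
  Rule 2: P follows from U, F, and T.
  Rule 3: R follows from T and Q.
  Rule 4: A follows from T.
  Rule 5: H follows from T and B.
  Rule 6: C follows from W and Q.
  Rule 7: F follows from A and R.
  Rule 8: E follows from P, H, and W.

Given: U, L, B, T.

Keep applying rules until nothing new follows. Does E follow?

No

E would need P, H, and W (Rule 8), but W is never established.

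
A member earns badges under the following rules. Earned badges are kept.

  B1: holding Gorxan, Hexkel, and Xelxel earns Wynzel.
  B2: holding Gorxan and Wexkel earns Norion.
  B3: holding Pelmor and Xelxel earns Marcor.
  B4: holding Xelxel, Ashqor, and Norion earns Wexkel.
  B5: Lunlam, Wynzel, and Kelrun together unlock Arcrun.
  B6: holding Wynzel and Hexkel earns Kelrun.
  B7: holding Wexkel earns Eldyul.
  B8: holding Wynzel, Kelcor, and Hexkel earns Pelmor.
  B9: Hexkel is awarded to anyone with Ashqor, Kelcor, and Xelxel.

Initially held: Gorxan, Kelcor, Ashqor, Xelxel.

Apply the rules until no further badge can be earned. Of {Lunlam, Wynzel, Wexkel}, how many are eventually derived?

1

With Ashqor, Kelcor, and Xelxel, Hexkel is earned (B9).
With Gorxan, Hexkel, and Xelxel, Wynzel is earned (B1).
No rule produces Lunlam, and it is not given.
Wynzel: reached.
Wexkel would need Xelxel, Ashqor, and Norion (B4), but Norion is never earned.
Reached: Wynzel — 1 of the 3.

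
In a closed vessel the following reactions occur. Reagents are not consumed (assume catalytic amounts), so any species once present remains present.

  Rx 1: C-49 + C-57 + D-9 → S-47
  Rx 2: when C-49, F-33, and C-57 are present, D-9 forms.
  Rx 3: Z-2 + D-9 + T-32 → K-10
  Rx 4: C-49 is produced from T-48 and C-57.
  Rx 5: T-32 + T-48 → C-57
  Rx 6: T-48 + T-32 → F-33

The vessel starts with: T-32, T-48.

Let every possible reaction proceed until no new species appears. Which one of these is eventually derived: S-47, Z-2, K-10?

T-32 and T-48 present → C-57 forms (Rx 5).
T-48 and T-32 present → F-33 forms (Rx 6).
T-48 and C-57 present → C-49 forms (Rx 4).
C-49, F-33, and C-57 present → D-9 forms (Rx 2).
C-49, C-57, and D-9 present → S-47 forms (Rx 1).
K-10 would need Z-2, D-9, and T-32 (Rx 3), but Z-2 never forms. No rule produces Z-2, and it is not given.

S-47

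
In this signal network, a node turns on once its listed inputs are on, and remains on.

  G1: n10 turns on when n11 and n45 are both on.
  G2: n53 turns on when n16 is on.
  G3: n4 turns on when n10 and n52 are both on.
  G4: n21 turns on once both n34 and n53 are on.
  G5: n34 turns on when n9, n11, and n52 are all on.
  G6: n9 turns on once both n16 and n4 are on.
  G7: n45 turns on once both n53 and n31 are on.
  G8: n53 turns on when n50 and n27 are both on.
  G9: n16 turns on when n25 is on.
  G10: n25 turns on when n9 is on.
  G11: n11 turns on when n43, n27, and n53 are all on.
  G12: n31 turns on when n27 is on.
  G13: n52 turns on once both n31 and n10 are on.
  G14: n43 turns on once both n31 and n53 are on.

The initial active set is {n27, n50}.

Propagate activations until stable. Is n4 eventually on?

Yes

n50 and n27 are on, so n53 turns on (G8).
n27 is on, so n31 turns on (G12).
n31 and n53 are on, so n43 turns on (G14).
n53 and n31 are on, so n45 turns on (G7).
G11: n43, n27, and n53 on → n11 on.
G1: n11 and n45 on → n10 on.
G13: n31 and n10 on → n52 on.
G3: n10 and n52 on → n4 on.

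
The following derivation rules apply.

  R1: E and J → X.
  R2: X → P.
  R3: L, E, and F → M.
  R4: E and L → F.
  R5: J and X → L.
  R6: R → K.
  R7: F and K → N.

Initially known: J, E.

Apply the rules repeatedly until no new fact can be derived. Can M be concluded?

From E and J, R1 gives X.
J and X hold, so L follows (R5).
From E and L, R4 gives F.
L, E, and F hold, so M follows (R3).

Yes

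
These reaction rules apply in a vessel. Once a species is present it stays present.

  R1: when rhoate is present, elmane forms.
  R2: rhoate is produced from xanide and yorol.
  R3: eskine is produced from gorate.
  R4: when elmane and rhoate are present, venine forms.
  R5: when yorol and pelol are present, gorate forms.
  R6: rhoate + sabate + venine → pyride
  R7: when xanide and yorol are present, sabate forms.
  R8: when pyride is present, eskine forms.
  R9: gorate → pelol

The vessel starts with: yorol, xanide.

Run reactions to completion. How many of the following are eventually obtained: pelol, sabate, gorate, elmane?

2

xanide and yorol present → sabate forms (R7).
xanide and yorol present → rhoate forms (R2).
rhoate present → elmane forms (R1).
pelol would need gorate (R9), but gorate never forms.
sabate: reached.
gorate would need yorol and pelol (R5), but pelol never forms.
elmane: reached.
Reached: sabate and elmane — 2 of the 4.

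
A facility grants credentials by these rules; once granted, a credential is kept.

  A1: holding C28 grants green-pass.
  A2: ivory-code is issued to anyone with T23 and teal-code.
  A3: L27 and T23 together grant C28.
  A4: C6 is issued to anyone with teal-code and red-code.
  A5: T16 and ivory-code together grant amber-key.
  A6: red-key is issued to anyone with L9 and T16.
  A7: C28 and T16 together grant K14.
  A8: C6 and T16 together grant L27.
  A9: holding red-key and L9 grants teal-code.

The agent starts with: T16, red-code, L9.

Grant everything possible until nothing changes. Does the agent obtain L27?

Holding L9 and T16 grants red-key (A6).
Holding red-key and L9 grants teal-code (A9).
Holding teal-code and red-code grants C6 (A4).
Holding C6 and T16 grants L27 (A8).

Yes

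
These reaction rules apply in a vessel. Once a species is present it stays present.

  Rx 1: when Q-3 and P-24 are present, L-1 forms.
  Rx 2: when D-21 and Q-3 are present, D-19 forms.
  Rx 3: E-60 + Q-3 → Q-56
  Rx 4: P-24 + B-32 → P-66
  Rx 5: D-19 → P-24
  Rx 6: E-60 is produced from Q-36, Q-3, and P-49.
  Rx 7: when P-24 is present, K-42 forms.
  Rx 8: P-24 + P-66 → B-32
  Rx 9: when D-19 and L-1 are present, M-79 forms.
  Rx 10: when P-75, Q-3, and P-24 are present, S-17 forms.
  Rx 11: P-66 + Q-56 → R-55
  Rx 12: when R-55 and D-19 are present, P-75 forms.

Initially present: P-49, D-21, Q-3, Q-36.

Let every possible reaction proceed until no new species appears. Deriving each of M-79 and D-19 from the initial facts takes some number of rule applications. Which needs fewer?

D-19: D-21 and Q-3 present → D-19 forms (Rx 2). [1 rule application]
M-79: D-21 and Q-3 present → D-19 forms (Rx 2). D-19 present → P-24 forms (Rx 5). Q-3 and P-24 present → L-1 forms (Rx 1). D-19 and L-1 present → M-79 forms (Rx 9). [4 rule applications]
D-19 needs fewer.

D-19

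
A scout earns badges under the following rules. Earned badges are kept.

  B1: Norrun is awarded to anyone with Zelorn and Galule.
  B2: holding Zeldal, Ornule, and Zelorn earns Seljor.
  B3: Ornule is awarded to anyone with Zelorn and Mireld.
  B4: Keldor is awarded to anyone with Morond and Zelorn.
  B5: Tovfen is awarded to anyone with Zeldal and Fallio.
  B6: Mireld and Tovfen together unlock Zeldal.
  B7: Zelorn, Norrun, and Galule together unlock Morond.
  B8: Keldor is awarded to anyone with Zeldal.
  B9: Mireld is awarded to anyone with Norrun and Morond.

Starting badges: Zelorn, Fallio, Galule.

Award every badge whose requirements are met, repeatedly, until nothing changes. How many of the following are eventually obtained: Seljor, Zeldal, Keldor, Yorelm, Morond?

2

With Zelorn and Galule, Norrun is earned (B1).
With Zelorn, Norrun, and Galule, Morond is earned (B7).
With Morond and Zelorn, Keldor is earned (B4).
Seljor would need Zeldal, Ornule, and Zelorn (B2), but Zeldal is never earned.
Zeldal would need Mireld and Tovfen (B6), but Tovfen is never earned.
Keldor: reached.
No rule produces Yorelm, and it is not given.
Morond: reached.
Reached: Keldor and Morond — 2 of the 5.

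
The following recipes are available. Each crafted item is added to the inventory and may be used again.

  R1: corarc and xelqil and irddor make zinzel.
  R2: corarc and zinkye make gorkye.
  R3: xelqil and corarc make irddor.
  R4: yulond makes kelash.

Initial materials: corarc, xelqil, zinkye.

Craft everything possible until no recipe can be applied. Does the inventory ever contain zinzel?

xelqil and corarc → irddor (R3).
Using R1, corarc, xelqil, and irddor make zinzel.

Yes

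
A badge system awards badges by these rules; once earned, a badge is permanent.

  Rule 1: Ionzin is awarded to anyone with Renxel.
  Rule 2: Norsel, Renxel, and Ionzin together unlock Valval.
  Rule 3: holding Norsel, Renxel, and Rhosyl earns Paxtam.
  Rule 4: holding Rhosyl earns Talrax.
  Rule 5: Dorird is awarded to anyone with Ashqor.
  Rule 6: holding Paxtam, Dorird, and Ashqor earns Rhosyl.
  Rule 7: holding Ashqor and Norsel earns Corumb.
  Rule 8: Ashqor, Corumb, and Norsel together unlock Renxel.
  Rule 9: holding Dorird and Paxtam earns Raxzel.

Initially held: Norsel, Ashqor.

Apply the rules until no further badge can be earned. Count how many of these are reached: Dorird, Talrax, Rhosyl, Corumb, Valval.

With Ashqor, Dorird is earned (Rule 5).
With Ashqor and Norsel, Corumb is earned (Rule 7).
With Ashqor, Corumb, and Norsel, Renxel is earned (Rule 8).
With Renxel, Ionzin is earned (Rule 1).
With Norsel, Renxel, and Ionzin, Valval is earned (Rule 2).
Dorird: reached.
Talrax would need Rhosyl (Rule 4), but Rhosyl is never earned.
Rhosyl would need Paxtam, Dorird, and Ashqor (Rule 6), but Paxtam is never earned.
Corumb: reached.
Valval: reached.
Reached: Dorird, Corumb, and Valval — 3 of the 5.

3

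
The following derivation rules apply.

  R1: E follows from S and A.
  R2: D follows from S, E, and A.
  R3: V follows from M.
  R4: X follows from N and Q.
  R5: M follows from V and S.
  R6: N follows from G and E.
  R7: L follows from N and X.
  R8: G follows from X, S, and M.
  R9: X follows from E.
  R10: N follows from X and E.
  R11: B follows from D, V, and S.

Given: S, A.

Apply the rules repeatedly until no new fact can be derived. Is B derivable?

No

B would need D, V, and S (R11), but V is never established.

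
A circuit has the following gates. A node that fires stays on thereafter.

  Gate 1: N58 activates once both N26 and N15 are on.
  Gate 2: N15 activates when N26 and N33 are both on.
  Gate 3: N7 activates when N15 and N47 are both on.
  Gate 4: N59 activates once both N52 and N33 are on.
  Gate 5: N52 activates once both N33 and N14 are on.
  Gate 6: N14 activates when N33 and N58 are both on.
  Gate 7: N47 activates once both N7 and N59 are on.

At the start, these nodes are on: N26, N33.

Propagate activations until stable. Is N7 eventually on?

N7 would need N15 and N47 (Gate 3), but N47 never turns on.

No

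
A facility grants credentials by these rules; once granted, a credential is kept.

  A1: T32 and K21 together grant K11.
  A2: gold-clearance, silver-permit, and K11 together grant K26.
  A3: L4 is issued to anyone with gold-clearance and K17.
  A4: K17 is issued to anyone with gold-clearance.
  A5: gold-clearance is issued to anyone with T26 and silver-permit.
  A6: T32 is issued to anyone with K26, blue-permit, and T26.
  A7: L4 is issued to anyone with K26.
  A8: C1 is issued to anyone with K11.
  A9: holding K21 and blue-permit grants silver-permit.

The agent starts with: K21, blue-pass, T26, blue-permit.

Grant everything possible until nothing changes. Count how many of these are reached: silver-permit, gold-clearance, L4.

Holding K21 and blue-permit grants silver-permit (A9).
Holding T26 and silver-permit grants gold-clearance (A5).
Holding gold-clearance grants K17 (A4).
Holding gold-clearance and K17 grants L4 (A3).
silver-permit: reached.
gold-clearance: reached.
L4: reached.
All 3 are reached.

3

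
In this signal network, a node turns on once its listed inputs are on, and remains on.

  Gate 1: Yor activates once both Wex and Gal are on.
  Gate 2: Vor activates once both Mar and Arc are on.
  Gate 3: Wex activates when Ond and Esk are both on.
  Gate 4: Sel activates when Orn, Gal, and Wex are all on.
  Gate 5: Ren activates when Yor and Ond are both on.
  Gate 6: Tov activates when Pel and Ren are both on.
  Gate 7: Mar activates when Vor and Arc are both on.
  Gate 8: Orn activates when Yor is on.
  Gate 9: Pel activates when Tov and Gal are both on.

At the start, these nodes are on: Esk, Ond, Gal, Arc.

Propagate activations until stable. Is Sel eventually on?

Ond and Esk are on, so Wex activates (Gate 3).
Gate 1: Wex and Gal on → Yor on.
Gate 8: Yor on → Orn on.
Gate 4: Orn, Gal, and Wex on → Sel on.

Yes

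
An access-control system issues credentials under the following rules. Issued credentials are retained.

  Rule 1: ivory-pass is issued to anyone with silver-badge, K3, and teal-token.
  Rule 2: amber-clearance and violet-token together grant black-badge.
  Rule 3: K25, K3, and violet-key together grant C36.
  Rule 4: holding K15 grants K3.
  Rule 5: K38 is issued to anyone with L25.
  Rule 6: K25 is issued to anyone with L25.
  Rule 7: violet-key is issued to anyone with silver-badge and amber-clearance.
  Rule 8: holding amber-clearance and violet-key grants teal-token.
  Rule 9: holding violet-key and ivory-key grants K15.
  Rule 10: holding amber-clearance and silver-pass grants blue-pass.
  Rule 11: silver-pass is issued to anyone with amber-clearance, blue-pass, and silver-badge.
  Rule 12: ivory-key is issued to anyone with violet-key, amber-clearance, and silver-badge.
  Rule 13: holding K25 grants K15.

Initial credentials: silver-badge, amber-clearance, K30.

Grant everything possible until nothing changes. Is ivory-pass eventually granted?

Yes

Holding silver-badge and amber-clearance grants violet-key (Rule 7).
Holding amber-clearance and violet-key grants teal-token (Rule 8).
Holding violet-key, amber-clearance, and silver-badge grants ivory-key (Rule 12).
Holding violet-key and ivory-key grants K15 (Rule 9).
Holding K15 grants K3 (Rule 4).
Holding silver-badge, K3, and teal-token grants ivory-pass (Rule 1).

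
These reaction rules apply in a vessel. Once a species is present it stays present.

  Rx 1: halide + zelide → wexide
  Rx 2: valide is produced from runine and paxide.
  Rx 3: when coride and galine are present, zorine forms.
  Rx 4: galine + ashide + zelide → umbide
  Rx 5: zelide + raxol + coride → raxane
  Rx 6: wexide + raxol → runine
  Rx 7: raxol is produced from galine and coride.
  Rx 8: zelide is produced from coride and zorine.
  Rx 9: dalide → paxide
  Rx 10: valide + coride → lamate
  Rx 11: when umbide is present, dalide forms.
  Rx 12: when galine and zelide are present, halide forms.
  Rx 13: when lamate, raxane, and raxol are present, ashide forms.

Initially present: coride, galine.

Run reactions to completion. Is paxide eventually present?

No

paxide would need dalide (Rx 9), but dalide never forms.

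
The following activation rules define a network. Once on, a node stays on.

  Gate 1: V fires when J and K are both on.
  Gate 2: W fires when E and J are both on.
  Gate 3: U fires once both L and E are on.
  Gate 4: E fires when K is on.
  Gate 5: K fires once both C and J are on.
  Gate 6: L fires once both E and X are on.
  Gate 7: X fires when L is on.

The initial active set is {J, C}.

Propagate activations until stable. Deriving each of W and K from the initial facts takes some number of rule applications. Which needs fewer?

K: Gate 5: C and J on → K on. [1 rule application]
W: C and J are on, so K fires (Gate 5). K is on, so E fires (Gate 4). E and J are on, so W fires (Gate 2). [3 rule applications]
K needs fewer.

K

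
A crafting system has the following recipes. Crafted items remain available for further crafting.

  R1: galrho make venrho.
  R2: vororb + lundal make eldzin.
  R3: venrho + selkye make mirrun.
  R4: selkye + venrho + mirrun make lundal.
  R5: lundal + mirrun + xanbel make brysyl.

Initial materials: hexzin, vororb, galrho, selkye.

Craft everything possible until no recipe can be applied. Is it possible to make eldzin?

Yes

Using R1, galrho makes venrho.
venrho + selkye → mirrun (R3).
selkye + venrho + mirrun → lundal (R4).
vororb + lundal → eldzin (R2).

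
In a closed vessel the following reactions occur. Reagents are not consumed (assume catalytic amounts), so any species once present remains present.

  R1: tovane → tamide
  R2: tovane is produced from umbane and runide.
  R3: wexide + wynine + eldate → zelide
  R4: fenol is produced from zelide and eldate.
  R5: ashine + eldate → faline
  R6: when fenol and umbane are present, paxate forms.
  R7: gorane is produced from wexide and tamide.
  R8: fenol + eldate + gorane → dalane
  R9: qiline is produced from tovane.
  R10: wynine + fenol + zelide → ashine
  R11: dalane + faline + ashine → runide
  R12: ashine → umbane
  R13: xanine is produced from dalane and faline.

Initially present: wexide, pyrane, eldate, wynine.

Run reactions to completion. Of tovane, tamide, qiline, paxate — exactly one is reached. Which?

wexide, wynine, and eldate present → zelide forms (R3).
zelide and eldate present → fenol forms (R4).
wynine, fenol, and zelide present → ashine forms (R10).
ashine present → umbane forms (R12).
fenol and umbane present → paxate forms (R6).
qiline would need tovane (R9), but tovane never forms. tamide would need tovane (R1), but tovane never forms. tovane would need umbane and runide (R2), but runide never forms.

paxate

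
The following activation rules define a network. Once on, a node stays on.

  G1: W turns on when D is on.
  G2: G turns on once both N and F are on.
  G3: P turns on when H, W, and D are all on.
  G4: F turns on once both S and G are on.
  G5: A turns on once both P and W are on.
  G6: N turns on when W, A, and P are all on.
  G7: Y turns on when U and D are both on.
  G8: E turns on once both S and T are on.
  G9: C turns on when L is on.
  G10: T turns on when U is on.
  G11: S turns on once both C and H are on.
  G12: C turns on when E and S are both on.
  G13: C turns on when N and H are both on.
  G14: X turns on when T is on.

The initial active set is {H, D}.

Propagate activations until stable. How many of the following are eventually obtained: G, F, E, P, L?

G1: D on → W on.
H, W, and D are on, so P turns on (G3).
G would need N and F (G2), but F never turns on.
F would need S and G (G4), but G never turns on.
E would need S and T (G8), but T never turns on.
P: reached.
No rule produces L, and it is not given.
Reached: P — 1 of the 5.

1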